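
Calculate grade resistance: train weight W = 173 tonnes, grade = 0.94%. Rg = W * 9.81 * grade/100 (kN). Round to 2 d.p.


Rg = W * 9.81 * grade / 100
Rg = 173 * 9.81 * 0.94 / 100
Rg = 1697.13 * 0.0094
Rg = 15.95 kN

15.95


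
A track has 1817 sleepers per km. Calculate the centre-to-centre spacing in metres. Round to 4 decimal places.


Spacing = 1000 m / number of sleepers
Spacing = 1000 / 1817
Spacing = 0.5504 m

0.5504


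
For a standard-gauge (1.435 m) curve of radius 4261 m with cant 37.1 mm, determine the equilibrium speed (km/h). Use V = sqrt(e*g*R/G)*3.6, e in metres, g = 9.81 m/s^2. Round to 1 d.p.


Convert cant: e = 37.1 mm = 0.0371 m
V_ms = sqrt(0.0371 * 9.81 * 4261 / 1.435)
V_ms = sqrt(1080.693527) = 32.8739 m/s
V = 32.8739 * 3.6 = 118.3 km/h

118.3


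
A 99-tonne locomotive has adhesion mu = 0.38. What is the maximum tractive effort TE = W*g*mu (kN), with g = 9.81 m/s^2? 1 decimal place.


TE_max = W * g * mu
TE_max = 99 * 9.81 * 0.38
TE_max = 971.19 * 0.38
TE_max = 369.1 kN

369.1


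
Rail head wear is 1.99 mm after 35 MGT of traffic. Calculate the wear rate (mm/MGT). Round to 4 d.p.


Wear rate = total wear / cumulative tonnage
Rate = 1.99 / 35
Rate = 0.0569 mm/MGT

0.0569


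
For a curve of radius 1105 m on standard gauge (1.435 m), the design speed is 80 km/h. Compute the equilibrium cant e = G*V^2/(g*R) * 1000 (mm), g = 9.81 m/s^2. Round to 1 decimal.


Convert speed: V = 80 / 3.6 = 22.2222 m/s
Apply formula: e = 1.435 * 22.2222^2 / (9.81 * 1105)
e = 1.435 * 493.8272 / 10840.05
e = 0.065373 m = 65.4 mm

65.4


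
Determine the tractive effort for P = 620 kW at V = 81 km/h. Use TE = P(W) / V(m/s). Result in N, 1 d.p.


Convert: P = 620 kW = 620000 W
V = 81 / 3.6 = 22.5 m/s
TE = 620000 / 22.5
TE = 27555.6 N

27555.6


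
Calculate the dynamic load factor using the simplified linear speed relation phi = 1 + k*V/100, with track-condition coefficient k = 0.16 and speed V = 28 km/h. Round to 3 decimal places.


phi = 1 + k * V / 100
phi = 1 + 0.16 * 28 / 100
phi = 1 + 0.0448
phi = 1.045

1.045


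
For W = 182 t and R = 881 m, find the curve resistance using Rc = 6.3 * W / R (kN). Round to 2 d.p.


Rc = 6.3 * W / R
Rc = 6.3 * 182 / 881
Rc = 1146.6 / 881
Rc = 1.30 kN

1.30


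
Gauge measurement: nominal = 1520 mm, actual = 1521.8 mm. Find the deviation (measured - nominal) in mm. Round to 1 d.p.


Deviation = measured - nominal
Deviation = 1521.8 - 1520
Deviation = 1.8 mm

1.8


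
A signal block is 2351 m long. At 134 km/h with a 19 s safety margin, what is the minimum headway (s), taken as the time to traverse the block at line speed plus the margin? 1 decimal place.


V = 134 / 3.6 = 37.2222 m/s
Block traversal time = 2351 / 37.2222 = 63.1612 s
Headway = 63.1612 + 19
Headway = 82.2 s

82.2


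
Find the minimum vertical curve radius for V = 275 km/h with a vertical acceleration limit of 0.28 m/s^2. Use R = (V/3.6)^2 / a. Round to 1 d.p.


Convert speed: V = 275 / 3.6 = 76.3889 m/s
V^2 = 5835.2623 m^2/s^2
R_v = 5835.2623 / 0.28
R_v = 20840.2 m

20840.2


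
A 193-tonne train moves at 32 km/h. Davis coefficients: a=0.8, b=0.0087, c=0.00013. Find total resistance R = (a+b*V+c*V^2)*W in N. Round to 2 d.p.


b*V = 0.0087 * 32 = 0.2784
c*V^2 = 0.00013 * 1024 = 0.13312
R_per_t = 0.8 + 0.2784 + 0.13312 = 1.21152 N/t
R_total = 1.21152 * 193 = 233.82 N

233.82


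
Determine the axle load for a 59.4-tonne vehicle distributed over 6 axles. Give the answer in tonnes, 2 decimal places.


Load per axle = total weight / number of axles
Load = 59.4 / 6
Load = 9.90 tonnes

9.90


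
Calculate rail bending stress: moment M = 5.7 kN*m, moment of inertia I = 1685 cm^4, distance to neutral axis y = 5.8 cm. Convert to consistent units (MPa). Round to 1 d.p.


Convert units:
M = 5.7 kN*m = 5700000 N*mm
y = 5.8 cm = 58 mm
I = 1685 cm^4 = 16850000 mm^4
sigma = 5700000 * 58 / 16850000
sigma = 19.6 MPa

19.6


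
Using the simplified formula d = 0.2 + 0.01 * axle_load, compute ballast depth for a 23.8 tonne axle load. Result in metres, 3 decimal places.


d = 0.2 + 0.01 * 23.8
d = 0.2 + 0.238
d = 0.438 m

0.438


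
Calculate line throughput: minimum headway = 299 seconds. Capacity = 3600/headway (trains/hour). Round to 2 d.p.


Capacity = 3600 / headway
Capacity = 3600 / 299
Capacity = 12.04 trains/hour

12.04


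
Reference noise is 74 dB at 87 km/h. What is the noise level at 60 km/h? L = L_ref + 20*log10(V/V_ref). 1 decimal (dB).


V/V_ref = 60 / 87 = 0.689655
log10(0.689655) = -0.161368
20 * -0.161368 = -3.2274
L = 74 + -3.2274 = 70.8 dB

70.8


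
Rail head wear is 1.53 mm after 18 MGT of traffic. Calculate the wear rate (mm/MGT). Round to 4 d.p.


Wear rate = total wear / cumulative tonnage
Rate = 1.53 / 18
Rate = 0.0850 mm/MGT

0.0850


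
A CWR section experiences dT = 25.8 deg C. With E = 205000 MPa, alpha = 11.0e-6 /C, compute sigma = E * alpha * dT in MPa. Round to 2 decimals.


sigma = E * alpha * dT
sigma = 205000 * 11.0e-6 * 25.8
sigma = 2.255 * 25.8
sigma = 58.18 MPa

58.18


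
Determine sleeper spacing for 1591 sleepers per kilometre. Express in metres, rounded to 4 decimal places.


Spacing = 1000 m / number of sleepers
Spacing = 1000 / 1591
Spacing = 0.6285 m

0.6285


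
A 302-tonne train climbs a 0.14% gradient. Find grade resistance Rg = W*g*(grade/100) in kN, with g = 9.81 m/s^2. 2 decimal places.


Rg = W * 9.81 * grade / 100
Rg = 302 * 9.81 * 0.14 / 100
Rg = 2962.62 * 0.0014
Rg = 4.15 kN

4.15


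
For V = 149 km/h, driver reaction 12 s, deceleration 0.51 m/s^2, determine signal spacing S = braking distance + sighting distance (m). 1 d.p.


V = 149 / 3.6 = 41.3889 m/s
Braking distance = 41.3889^2 / (2*0.51) = 1679.4511 m
Sighting distance = 41.3889 * 12 = 496.6667 m
S = 1679.4511 + 496.6667 = 2176.1 m

2176.1


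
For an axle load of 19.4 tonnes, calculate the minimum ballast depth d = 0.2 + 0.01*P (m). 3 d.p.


d = 0.2 + 0.01 * 19.4
d = 0.2 + 0.194
d = 0.394 m

0.394


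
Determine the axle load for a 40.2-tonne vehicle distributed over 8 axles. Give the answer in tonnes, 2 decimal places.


Load per axle = total weight / number of axles
Load = 40.2 / 8
Load = 5.03 tonnes

5.03


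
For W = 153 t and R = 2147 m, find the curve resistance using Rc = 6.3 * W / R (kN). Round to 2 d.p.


Rc = 6.3 * W / R
Rc = 6.3 * 153 / 2147
Rc = 963.9 / 2147
Rc = 0.45 kN

0.45


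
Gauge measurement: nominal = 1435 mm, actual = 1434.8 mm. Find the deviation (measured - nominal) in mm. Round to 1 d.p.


Deviation = measured - nominal
Deviation = 1434.8 - 1435
Deviation = -0.2 mm

-0.2


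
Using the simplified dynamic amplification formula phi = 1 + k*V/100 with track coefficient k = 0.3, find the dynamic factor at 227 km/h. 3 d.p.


phi = 1 + k * V / 100
phi = 1 + 0.3 * 227 / 100
phi = 1 + 0.681
phi = 1.681

1.681


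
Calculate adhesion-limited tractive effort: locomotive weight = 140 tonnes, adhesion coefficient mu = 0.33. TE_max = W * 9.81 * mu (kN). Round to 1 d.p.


TE_max = W * g * mu
TE_max = 140 * 9.81 * 0.33
TE_max = 1373.4 * 0.33
TE_max = 453.2 kN

453.2


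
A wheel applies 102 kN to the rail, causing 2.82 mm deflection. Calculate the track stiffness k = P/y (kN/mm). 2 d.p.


Track stiffness k = P / y
k = 102 / 2.82
k = 36.17 kN/mm

36.17


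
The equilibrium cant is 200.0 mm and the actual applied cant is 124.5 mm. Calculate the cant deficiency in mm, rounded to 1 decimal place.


Cant deficiency = equilibrium cant - actual cant
CD = 200.0 - 124.5
CD = 75.5 mm

75.5


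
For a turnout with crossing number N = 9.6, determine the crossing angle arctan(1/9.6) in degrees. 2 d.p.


1/N = 1/9.6 = 0.104167
angle = arctan(0.104167) = 0.103792 rad
angle = 0.103792 * 180/pi = 5.95 degrees

5.95


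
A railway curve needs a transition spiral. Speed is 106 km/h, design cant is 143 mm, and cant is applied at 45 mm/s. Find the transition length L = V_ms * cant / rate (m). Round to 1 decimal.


Convert speed: V = 106 / 3.6 = 29.4444 m/s
L = 29.4444 * 143 / 45
L = 4210.5556 / 45
L = 93.6 m

93.6


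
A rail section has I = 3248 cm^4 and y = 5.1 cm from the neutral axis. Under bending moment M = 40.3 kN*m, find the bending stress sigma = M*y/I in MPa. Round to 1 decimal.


Convert units:
M = 40.3 kN*m = 40300000 N*mm
y = 5.1 cm = 51 mm
I = 3248 cm^4 = 32480000 mm^4
sigma = 40300000 * 51 / 32480000
sigma = 63.3 MPa

63.3


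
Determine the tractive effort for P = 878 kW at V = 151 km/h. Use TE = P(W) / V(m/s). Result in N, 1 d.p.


Convert: P = 878 kW = 878000 W
V = 151 / 3.6 = 41.9444 m/s
TE = 878000 / 41.9444
TE = 20932.5 N

20932.5


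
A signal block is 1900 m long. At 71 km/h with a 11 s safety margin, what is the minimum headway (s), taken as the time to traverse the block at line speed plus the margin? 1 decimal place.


V = 71 / 3.6 = 19.7222 m/s
Block traversal time = 1900 / 19.7222 = 96.338 s
Headway = 96.338 + 11
Headway = 107.3 s

107.3


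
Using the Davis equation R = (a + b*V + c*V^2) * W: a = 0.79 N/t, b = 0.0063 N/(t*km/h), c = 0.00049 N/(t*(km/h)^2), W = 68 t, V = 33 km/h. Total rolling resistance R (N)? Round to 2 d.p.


b*V = 0.0063 * 33 = 0.2079
c*V^2 = 0.00049 * 1089 = 0.53361
R_per_t = 0.79 + 0.2079 + 0.53361 = 1.53151 N/t
R_total = 1.53151 * 68 = 104.14 N

104.14


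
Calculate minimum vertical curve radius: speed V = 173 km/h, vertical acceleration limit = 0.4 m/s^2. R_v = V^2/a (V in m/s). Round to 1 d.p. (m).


Convert speed: V = 173 / 3.6 = 48.0556 m/s
V^2 = 2309.3364 m^2/s^2
R_v = 2309.3364 / 0.4
R_v = 5773.3 m

5773.3


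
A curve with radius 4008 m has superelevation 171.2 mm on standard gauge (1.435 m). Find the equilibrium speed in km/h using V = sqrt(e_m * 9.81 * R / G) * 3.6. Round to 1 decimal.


Convert cant: e = 171.2 mm = 0.1712 m
V_ms = sqrt(0.1712 * 9.81 * 4008 / 1.435)
V_ms = sqrt(4690.817962) = 68.4895 m/s
V = 68.4895 * 3.6 = 246.6 km/h

246.6


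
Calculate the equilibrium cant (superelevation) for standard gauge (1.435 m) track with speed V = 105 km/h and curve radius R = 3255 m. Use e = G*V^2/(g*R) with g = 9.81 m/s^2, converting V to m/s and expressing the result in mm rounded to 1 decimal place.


Convert speed: V = 105 / 3.6 = 29.1667 m/s
Apply formula: e = 1.435 * 29.1667^2 / (9.81 * 3255)
e = 1.435 * 850.6944 / 31931.55
e = 0.03823 m = 38.2 mm

38.2


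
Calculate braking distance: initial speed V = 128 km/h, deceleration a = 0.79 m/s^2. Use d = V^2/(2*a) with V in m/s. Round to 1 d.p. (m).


Convert speed: V = 128 / 3.6 = 35.5556 m/s
V^2 = 1264.1975
d = 1264.1975 / (2 * 0.79)
d = 1264.1975 / 1.58
d = 800.1 m

800.1


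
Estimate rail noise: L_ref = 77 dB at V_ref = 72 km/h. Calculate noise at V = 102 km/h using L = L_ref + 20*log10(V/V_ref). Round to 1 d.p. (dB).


V/V_ref = 102 / 72 = 1.416667
log10(1.416667) = 0.151268
20 * 0.151268 = 3.0254
L = 77 + 3.0254 = 80.0 dB

80.0


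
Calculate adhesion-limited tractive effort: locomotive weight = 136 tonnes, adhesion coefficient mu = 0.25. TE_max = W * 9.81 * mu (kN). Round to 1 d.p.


TE_max = W * g * mu
TE_max = 136 * 9.81 * 0.25
TE_max = 1334.16 * 0.25
TE_max = 333.5 kN

333.5


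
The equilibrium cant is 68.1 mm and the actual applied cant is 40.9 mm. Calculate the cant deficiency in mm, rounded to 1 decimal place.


Cant deficiency = equilibrium cant - actual cant
CD = 68.1 - 40.9
CD = 27.2 mm

27.2


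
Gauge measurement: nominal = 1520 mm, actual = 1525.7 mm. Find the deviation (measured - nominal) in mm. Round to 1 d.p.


Deviation = measured - nominal
Deviation = 1525.7 - 1520
Deviation = 5.7 mm

5.7


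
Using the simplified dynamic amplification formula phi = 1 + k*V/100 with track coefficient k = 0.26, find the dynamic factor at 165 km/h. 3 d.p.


phi = 1 + k * V / 100
phi = 1 + 0.26 * 165 / 100
phi = 1 + 0.429
phi = 1.429

1.429


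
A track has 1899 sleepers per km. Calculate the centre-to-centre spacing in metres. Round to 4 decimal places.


Spacing = 1000 m / number of sleepers
Spacing = 1000 / 1899
Spacing = 0.5266 m

0.5266


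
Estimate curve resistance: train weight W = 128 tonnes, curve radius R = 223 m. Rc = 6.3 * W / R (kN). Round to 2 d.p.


Rc = 6.3 * W / R
Rc = 6.3 * 128 / 223
Rc = 806.4 / 223
Rc = 3.62 kN

3.62


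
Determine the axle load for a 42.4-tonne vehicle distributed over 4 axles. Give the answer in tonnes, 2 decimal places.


Load per axle = total weight / number of axles
Load = 42.4 / 4
Load = 10.60 tonnes

10.60


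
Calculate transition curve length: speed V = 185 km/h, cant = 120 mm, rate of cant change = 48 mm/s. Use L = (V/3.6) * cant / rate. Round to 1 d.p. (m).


Convert speed: V = 185 / 3.6 = 51.3889 m/s
L = 51.3889 * 120 / 48
L = 6166.6667 / 48
L = 128.5 m

128.5


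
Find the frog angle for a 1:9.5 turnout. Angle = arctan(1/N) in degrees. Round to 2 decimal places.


1/N = 1/9.5 = 0.105263
angle = arctan(0.105263) = 0.104877 rad
angle = 0.104877 * 180/pi = 6.01 degrees

6.01


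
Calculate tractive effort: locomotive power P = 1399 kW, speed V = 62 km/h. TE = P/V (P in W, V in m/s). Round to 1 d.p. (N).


Convert: P = 1399 kW = 1399000 W
V = 62 / 3.6 = 17.2222 m/s
TE = 1399000 / 17.2222
TE = 81232.3 N

81232.3


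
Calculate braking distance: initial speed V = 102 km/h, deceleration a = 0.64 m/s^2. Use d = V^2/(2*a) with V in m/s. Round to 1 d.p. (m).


Convert speed: V = 102 / 3.6 = 28.3333 m/s
V^2 = 802.7778
d = 802.7778 / (2 * 0.64)
d = 802.7778 / 1.28
d = 627.2 m

627.2


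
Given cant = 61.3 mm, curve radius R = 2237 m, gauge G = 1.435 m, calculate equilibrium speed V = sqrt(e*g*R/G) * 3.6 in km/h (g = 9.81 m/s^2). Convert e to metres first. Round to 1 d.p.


Convert cant: e = 61.3 mm = 0.0613 m
V_ms = sqrt(0.0613 * 9.81 * 2237 / 1.435)
V_ms = sqrt(937.440182) = 30.6176 m/s
V = 30.6176 * 3.6 = 110.2 km/h

110.2


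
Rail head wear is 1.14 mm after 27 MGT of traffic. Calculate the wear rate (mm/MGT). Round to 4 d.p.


Wear rate = total wear / cumulative tonnage
Rate = 1.14 / 27
Rate = 0.0422 mm/MGT

0.0422


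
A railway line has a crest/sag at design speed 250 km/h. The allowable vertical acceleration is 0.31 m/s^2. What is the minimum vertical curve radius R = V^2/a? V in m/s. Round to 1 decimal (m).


Convert speed: V = 250 / 3.6 = 69.4444 m/s
V^2 = 4822.5309 m^2/s^2
R_v = 4822.5309 / 0.31
R_v = 15556.6 m

15556.6


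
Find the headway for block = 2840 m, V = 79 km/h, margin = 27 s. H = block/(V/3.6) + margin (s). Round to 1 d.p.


V = 79 / 3.6 = 21.9444 m/s
Block traversal time = 2840 / 21.9444 = 129.4177 s
Headway = 129.4177 + 27
Headway = 156.4 s

156.4


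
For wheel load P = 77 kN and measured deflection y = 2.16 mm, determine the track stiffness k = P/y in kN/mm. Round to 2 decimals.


Track stiffness k = P / y
k = 77 / 2.16
k = 35.65 kN/mm

35.65


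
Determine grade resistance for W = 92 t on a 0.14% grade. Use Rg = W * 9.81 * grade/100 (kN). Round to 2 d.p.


Rg = W * 9.81 * grade / 100
Rg = 92 * 9.81 * 0.14 / 100
Rg = 902.52 * 0.0014
Rg = 1.26 kN

1.26


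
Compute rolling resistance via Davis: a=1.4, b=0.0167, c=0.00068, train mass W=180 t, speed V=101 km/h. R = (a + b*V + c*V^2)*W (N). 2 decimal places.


b*V = 0.0167 * 101 = 1.6867
c*V^2 = 0.00068 * 10201 = 6.93668
R_per_t = 1.4 + 1.6867 + 6.93668 = 10.02338 N/t
R_total = 10.02338 * 180 = 1804.21 N

1804.21


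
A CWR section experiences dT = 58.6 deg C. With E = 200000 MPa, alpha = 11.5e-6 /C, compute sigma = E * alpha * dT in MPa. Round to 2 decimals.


sigma = E * alpha * dT
sigma = 200000 * 11.5e-6 * 58.6
sigma = 2.3 * 58.6
sigma = 134.78 MPa

134.78


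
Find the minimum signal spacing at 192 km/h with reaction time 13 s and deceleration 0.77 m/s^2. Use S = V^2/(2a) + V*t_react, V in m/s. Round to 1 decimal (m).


V = 192 / 3.6 = 53.3333 m/s
Braking distance = 53.3333^2 / (2*0.77) = 1847.0418 m
Sighting distance = 53.3333 * 13 = 693.3333 m
S = 1847.0418 + 693.3333 = 2540.4 m

2540.4


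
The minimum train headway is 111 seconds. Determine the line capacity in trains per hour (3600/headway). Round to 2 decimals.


Capacity = 3600 / headway
Capacity = 3600 / 111
Capacity = 32.43 trains/hour

32.43


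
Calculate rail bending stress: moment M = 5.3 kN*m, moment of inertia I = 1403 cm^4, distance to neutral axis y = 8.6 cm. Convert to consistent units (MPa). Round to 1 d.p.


Convert units:
M = 5.3 kN*m = 5300000 N*mm
y = 8.6 cm = 86 mm
I = 1403 cm^4 = 14030000 mm^4
sigma = 5300000 * 86 / 14030000
sigma = 32.5 MPa

32.5


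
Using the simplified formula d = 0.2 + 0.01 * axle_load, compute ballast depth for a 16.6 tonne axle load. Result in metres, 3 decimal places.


d = 0.2 + 0.01 * 16.6
d = 0.2 + 0.166
d = 0.366 m

0.366


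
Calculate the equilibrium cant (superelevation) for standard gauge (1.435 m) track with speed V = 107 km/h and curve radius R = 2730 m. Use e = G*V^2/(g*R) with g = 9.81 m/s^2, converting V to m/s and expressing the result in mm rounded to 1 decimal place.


Convert speed: V = 107 / 3.6 = 29.7222 m/s
Apply formula: e = 1.435 * 29.7222^2 / (9.81 * 2730)
e = 1.435 * 883.4105 / 26781.3
e = 0.047335 m = 47.3 mm

47.3


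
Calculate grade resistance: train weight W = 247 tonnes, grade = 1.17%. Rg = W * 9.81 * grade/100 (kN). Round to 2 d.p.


Rg = W * 9.81 * grade / 100
Rg = 247 * 9.81 * 1.17 / 100
Rg = 2423.07 * 0.0117
Rg = 28.35 kN

28.35


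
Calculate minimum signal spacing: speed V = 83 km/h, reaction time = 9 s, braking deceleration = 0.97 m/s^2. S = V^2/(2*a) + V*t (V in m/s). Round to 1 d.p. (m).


V = 83 / 3.6 = 23.0556 m/s
Braking distance = 23.0556^2 / (2*0.97) = 273.9993 m
Sighting distance = 23.0556 * 9 = 207.5 m
S = 273.9993 + 207.5 = 481.5 m

481.5


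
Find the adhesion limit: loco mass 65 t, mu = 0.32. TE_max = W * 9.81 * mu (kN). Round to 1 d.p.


TE_max = W * g * mu
TE_max = 65 * 9.81 * 0.32
TE_max = 637.65 * 0.32
TE_max = 204.0 kN

204.0


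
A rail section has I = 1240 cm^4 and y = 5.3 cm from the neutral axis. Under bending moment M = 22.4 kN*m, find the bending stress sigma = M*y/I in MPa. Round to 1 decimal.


Convert units:
M = 22.4 kN*m = 22400000 N*mm
y = 5.3 cm = 53 mm
I = 1240 cm^4 = 12400000 mm^4
sigma = 22400000 * 53 / 12400000
sigma = 95.7 MPa

95.7


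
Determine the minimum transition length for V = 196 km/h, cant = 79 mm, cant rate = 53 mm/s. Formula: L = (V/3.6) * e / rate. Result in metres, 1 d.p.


Convert speed: V = 196 / 3.6 = 54.4444 m/s
L = 54.4444 * 79 / 53
L = 4301.1111 / 53
L = 81.2 m

81.2


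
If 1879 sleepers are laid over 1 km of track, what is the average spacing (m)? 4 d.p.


Spacing = 1000 m / number of sleepers
Spacing = 1000 / 1879
Spacing = 0.5322 m

0.5322


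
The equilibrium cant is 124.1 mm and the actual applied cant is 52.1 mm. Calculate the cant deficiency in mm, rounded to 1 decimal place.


Cant deficiency = equilibrium cant - actual cant
CD = 124.1 - 52.1
CD = 72.0 mm

72.0


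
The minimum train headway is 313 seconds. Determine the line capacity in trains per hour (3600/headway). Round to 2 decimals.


Capacity = 3600 / headway
Capacity = 3600 / 313
Capacity = 11.50 trains/hour

11.50


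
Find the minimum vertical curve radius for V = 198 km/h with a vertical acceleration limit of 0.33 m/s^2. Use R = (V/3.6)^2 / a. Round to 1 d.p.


Convert speed: V = 198 / 3.6 = 55.0 m/s
V^2 = 3025.0 m^2/s^2
R_v = 3025.0 / 0.33
R_v = 9166.7 m

9166.7


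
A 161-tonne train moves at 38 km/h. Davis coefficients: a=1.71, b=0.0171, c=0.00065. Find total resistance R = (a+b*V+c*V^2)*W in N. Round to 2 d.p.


b*V = 0.0171 * 38 = 0.6498
c*V^2 = 0.00065 * 1444 = 0.9386
R_per_t = 1.71 + 0.6498 + 0.9386 = 3.2984 N/t
R_total = 3.2984 * 161 = 531.04 N

531.04


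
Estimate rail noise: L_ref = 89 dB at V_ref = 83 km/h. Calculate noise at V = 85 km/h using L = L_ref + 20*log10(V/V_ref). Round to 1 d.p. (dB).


V/V_ref = 85 / 83 = 1.024096
log10(1.024096) = 0.010341
20 * 0.010341 = 0.2068
L = 89 + 0.2068 = 89.2 dB

89.2


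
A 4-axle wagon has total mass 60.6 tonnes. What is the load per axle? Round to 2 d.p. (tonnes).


Load per axle = total weight / number of axles
Load = 60.6 / 4
Load = 15.15 tonnes

15.15


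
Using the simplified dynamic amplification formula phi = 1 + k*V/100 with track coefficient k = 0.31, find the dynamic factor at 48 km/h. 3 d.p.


phi = 1 + k * V / 100
phi = 1 + 0.31 * 48 / 100
phi = 1 + 0.1488
phi = 1.149

1.149


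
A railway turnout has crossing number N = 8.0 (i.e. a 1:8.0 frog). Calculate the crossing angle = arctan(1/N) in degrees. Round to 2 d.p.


1/N = 1/8.0 = 0.125
angle = arctan(0.125) = 0.124355 rad
angle = 0.124355 * 180/pi = 7.13 degrees

7.13


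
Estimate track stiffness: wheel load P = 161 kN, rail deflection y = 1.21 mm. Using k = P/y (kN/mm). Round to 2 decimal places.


Track stiffness k = P / y
k = 161 / 1.21
k = 133.06 kN/mm

133.06


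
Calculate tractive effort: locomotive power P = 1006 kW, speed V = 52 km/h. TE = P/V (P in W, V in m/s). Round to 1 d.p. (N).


Convert: P = 1006 kW = 1006000 W
V = 52 / 3.6 = 14.4444 m/s
TE = 1006000 / 14.4444
TE = 69646.2 N

69646.2


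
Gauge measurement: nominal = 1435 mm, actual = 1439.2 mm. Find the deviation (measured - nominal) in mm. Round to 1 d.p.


Deviation = measured - nominal
Deviation = 1439.2 - 1435
Deviation = 4.2 mm

4.2


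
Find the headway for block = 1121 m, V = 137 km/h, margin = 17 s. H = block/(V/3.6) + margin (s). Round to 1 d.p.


V = 137 / 3.6 = 38.0556 m/s
Block traversal time = 1121 / 38.0556 = 29.4569 s
Headway = 29.4569 + 17
Headway = 46.5 s

46.5


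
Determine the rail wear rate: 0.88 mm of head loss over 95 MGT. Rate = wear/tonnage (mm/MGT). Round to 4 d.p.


Wear rate = total wear / cumulative tonnage
Rate = 0.88 / 95
Rate = 0.0093 mm/MGT

0.0093


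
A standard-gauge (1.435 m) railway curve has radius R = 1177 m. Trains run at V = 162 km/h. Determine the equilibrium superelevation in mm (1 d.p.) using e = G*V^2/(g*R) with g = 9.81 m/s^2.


Convert speed: V = 162 / 3.6 = 45.0 m/s
Apply formula: e = 1.435 * 45.0^2 / (9.81 * 1177)
e = 1.435 * 2025.0 / 11546.37
e = 0.25167 m = 251.7 mm

251.7


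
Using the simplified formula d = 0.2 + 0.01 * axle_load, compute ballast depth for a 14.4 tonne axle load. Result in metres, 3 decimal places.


d = 0.2 + 0.01 * 14.4
d = 0.2 + 0.144
d = 0.344 m

0.344


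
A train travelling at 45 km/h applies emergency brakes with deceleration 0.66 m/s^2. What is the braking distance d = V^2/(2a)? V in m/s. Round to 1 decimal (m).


Convert speed: V = 45 / 3.6 = 12.5 m/s
V^2 = 156.25
d = 156.25 / (2 * 0.66)
d = 156.25 / 1.32
d = 118.4 m

118.4


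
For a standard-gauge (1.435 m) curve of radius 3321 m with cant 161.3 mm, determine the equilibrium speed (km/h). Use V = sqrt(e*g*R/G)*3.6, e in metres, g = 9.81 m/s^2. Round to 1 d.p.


Convert cant: e = 161.3 mm = 0.1613 m
V_ms = sqrt(0.1613 * 9.81 * 3321 / 1.435)
V_ms = sqrt(3662.016943) = 60.5146 m/s
V = 60.5146 * 3.6 = 217.9 km/h

217.9


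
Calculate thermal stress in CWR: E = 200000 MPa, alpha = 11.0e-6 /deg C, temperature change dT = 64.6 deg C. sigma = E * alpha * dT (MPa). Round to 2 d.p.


sigma = E * alpha * dT
sigma = 200000 * 11.0e-6 * 64.6
sigma = 2.2 * 64.6
sigma = 142.12 MPa

142.12


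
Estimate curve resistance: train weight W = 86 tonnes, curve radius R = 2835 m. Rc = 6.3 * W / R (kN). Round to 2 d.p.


Rc = 6.3 * W / R
Rc = 6.3 * 86 / 2835
Rc = 541.8 / 2835
Rc = 0.19 kN

0.19


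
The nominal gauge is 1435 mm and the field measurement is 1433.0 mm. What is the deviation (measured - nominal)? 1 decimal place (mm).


Deviation = measured - nominal
Deviation = 1433.0 - 1435
Deviation = -2.0 mm

-2.0


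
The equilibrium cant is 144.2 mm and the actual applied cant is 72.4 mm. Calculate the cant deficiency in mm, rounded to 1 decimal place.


Cant deficiency = equilibrium cant - actual cant
CD = 144.2 - 72.4
CD = 71.8 mm

71.8


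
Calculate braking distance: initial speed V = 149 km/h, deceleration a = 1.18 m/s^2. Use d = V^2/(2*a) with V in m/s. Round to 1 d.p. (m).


Convert speed: V = 149 / 3.6 = 41.3889 m/s
V^2 = 1713.0401
d = 1713.0401 / (2 * 1.18)
d = 1713.0401 / 2.36
d = 725.9 m

725.9


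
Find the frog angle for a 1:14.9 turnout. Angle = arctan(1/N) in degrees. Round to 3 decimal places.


1/N = 1/14.9 = 0.067114
angle = arctan(0.067114) = 0.067014 rad
angle = 0.067014 * 180/pi = 3.840 degrees

3.840


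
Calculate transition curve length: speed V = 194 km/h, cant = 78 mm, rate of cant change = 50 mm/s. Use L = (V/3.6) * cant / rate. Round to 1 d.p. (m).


Convert speed: V = 194 / 3.6 = 53.8889 m/s
L = 53.8889 * 78 / 50
L = 4203.3333 / 50
L = 84.1 m

84.1


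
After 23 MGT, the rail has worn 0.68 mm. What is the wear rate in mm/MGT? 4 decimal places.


Wear rate = total wear / cumulative tonnage
Rate = 0.68 / 23
Rate = 0.0296 mm/MGT

0.0296


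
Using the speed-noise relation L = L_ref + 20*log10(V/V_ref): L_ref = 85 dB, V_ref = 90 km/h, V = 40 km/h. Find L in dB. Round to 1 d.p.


V/V_ref = 40 / 90 = 0.444444
log10(0.444444) = -0.352183
20 * -0.352183 = -7.0437
L = 85 + -7.0437 = 78.0 dB

78.0


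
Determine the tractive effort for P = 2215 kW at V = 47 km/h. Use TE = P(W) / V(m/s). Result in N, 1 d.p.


Convert: P = 2215 kW = 2215000 W
V = 47 / 3.6 = 13.0556 m/s
TE = 2215000 / 13.0556
TE = 169659.6 N

169659.6


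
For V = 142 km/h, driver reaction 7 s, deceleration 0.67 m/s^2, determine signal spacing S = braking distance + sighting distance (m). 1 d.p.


V = 142 / 3.6 = 39.4444 m/s
Braking distance = 39.4444^2 / (2*0.67) = 1161.0927 m
Sighting distance = 39.4444 * 7 = 276.1111 m
S = 1161.0927 + 276.1111 = 1437.2 m

1437.2


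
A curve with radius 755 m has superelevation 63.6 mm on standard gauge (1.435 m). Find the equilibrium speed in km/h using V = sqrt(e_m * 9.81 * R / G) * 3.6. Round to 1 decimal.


Convert cant: e = 63.6 mm = 0.0636 m
V_ms = sqrt(0.0636 * 9.81 * 755 / 1.435)
V_ms = sqrt(328.262425) = 18.118 m/s
V = 18.118 * 3.6 = 65.2 km/h

65.2


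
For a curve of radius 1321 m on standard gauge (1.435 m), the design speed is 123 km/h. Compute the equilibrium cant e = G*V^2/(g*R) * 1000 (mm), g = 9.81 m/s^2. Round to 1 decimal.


Convert speed: V = 123 / 3.6 = 34.1667 m/s
Apply formula: e = 1.435 * 34.1667^2 / (9.81 * 1321)
e = 1.435 * 1167.3611 / 12959.01
e = 0.129266 m = 129.3 mm

129.3


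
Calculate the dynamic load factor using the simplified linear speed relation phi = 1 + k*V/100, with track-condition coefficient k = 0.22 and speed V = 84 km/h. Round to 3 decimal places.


phi = 1 + k * V / 100
phi = 1 + 0.22 * 84 / 100
phi = 1 + 0.1848
phi = 1.185

1.185


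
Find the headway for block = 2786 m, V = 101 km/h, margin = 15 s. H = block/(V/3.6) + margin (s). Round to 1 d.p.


V = 101 / 3.6 = 28.0556 m/s
Block traversal time = 2786 / 28.0556 = 99.303 s
Headway = 99.303 + 15
Headway = 114.3 s

114.3


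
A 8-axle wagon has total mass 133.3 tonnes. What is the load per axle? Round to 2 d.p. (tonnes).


Load per axle = total weight / number of axles
Load = 133.3 / 8
Load = 16.66 tonnes

16.66


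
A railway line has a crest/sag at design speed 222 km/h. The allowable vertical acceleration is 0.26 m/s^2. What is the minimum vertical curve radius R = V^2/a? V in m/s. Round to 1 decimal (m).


Convert speed: V = 222 / 3.6 = 61.6667 m/s
V^2 = 3802.7778 m^2/s^2
R_v = 3802.7778 / 0.26
R_v = 14626.1 m

14626.1


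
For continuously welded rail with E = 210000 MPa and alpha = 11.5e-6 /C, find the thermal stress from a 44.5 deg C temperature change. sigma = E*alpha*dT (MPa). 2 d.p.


sigma = E * alpha * dT
sigma = 210000 * 11.5e-6 * 44.5
sigma = 2.415 * 44.5
sigma = 107.47 MPa

107.47


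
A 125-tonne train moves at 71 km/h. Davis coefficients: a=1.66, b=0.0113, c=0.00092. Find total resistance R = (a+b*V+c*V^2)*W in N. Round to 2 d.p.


b*V = 0.0113 * 71 = 0.8023
c*V^2 = 0.00092 * 5041 = 4.63772
R_per_t = 1.66 + 0.8023 + 4.63772 = 7.10002 N/t
R_total = 7.10002 * 125 = 887.50 N

887.50


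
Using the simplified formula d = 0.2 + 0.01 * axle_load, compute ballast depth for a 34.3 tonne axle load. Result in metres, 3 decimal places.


d = 0.2 + 0.01 * 34.3
d = 0.2 + 0.343
d = 0.543 m

0.543


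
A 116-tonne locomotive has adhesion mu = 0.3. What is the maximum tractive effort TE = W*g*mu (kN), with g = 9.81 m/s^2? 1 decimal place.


TE_max = W * g * mu
TE_max = 116 * 9.81 * 0.3
TE_max = 1137.96 * 0.3
TE_max = 341.4 kN

341.4


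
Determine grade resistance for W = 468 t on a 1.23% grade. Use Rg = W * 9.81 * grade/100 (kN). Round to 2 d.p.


Rg = W * 9.81 * grade / 100
Rg = 468 * 9.81 * 1.23 / 100
Rg = 4591.08 * 0.0123
Rg = 56.47 kN

56.47


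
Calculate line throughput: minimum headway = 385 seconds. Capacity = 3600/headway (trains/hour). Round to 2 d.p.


Capacity = 3600 / headway
Capacity = 3600 / 385
Capacity = 9.35 trains/hour

9.35


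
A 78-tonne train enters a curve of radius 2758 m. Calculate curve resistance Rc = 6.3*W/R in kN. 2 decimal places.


Rc = 6.3 * W / R
Rc = 6.3 * 78 / 2758
Rc = 491.4 / 2758
Rc = 0.18 kN

0.18


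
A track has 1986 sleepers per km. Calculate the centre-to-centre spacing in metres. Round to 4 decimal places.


Spacing = 1000 m / number of sleepers
Spacing = 1000 / 1986
Spacing = 0.5035 m

0.5035


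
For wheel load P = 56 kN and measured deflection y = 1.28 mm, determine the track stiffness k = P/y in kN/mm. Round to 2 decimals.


Track stiffness k = P / y
k = 56 / 1.28
k = 43.75 kN/mm

43.75


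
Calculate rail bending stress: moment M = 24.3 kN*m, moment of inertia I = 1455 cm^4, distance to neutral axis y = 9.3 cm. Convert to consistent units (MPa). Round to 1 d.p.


Convert units:
M = 24.3 kN*m = 24300000 N*mm
y = 9.3 cm = 93 mm
I = 1455 cm^4 = 14550000 mm^4
sigma = 24300000 * 93 / 14550000
sigma = 155.3 MPa

155.3


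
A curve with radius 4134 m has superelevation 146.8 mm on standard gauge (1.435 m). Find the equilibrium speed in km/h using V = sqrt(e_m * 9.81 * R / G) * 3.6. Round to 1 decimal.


Convert cant: e = 146.8 mm = 0.1468 m
V_ms = sqrt(0.1468 * 9.81 * 4134 / 1.435)
V_ms = sqrt(4148.715311) = 64.4105 m/s
V = 64.4105 * 3.6 = 231.9 km/h

231.9


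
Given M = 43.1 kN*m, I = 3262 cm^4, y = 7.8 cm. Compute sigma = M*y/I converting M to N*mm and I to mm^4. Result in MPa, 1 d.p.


Convert units:
M = 43.1 kN*m = 43100000 N*mm
y = 7.8 cm = 78 mm
I = 3262 cm^4 = 32620000 mm^4
sigma = 43100000 * 78 / 32620000
sigma = 103.1 MPa

103.1


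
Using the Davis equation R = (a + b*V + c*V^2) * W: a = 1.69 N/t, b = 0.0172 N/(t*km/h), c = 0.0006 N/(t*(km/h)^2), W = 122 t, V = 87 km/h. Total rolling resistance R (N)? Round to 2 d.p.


b*V = 0.0172 * 87 = 1.4964
c*V^2 = 0.0006 * 7569 = 4.5414
R_per_t = 1.69 + 1.4964 + 4.5414 = 7.7278 N/t
R_total = 7.7278 * 122 = 942.79 N

942.79


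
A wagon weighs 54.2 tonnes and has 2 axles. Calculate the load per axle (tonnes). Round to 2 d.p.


Load per axle = total weight / number of axles
Load = 54.2 / 2
Load = 27.10 tonnes

27.10


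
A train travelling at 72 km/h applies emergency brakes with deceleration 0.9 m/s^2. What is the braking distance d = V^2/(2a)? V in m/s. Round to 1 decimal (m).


Convert speed: V = 72 / 3.6 = 20.0 m/s
V^2 = 400.0
d = 400.0 / (2 * 0.9)
d = 400.0 / 1.8
d = 222.2 m

222.2


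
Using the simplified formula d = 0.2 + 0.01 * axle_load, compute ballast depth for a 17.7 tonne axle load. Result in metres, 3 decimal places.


d = 0.2 + 0.01 * 17.7
d = 0.2 + 0.177
d = 0.377 m

0.377


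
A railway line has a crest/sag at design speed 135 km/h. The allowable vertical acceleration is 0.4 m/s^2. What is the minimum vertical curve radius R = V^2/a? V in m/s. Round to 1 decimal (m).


Convert speed: V = 135 / 3.6 = 37.5 m/s
V^2 = 1406.25 m^2/s^2
R_v = 1406.25 / 0.4
R_v = 3515.6 m

3515.6


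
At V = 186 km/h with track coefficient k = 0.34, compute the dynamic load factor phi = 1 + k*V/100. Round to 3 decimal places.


phi = 1 + k * V / 100
phi = 1 + 0.34 * 186 / 100
phi = 1 + 0.6324
phi = 1.632

1.632


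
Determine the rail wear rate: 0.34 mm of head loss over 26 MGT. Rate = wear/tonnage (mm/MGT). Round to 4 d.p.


Wear rate = total wear / cumulative tonnage
Rate = 0.34 / 26
Rate = 0.0131 mm/MGT

0.0131


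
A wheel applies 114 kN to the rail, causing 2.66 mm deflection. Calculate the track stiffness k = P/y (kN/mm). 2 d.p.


Track stiffness k = P / y
k = 114 / 2.66
k = 42.86 kN/mm

42.86


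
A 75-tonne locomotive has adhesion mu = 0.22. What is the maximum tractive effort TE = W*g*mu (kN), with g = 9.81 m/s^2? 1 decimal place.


TE_max = W * g * mu
TE_max = 75 * 9.81 * 0.22
TE_max = 735.75 * 0.22
TE_max = 161.9 kN

161.9


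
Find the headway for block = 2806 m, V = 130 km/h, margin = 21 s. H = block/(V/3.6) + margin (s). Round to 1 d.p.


V = 130 / 3.6 = 36.1111 m/s
Block traversal time = 2806 / 36.1111 = 77.7046 s
Headway = 77.7046 + 21
Headway = 98.7 s

98.7


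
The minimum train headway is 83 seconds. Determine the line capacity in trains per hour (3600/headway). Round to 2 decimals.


Capacity = 3600 / headway
Capacity = 3600 / 83
Capacity = 43.37 trains/hour

43.37


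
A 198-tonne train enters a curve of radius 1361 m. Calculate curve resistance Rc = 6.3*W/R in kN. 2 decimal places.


Rc = 6.3 * W / R
Rc = 6.3 * 198 / 1361
Rc = 1247.4 / 1361
Rc = 0.92 kN

0.92


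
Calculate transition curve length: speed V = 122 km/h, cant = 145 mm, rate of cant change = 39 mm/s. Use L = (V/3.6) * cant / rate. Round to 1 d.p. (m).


Convert speed: V = 122 / 3.6 = 33.8889 m/s
L = 33.8889 * 145 / 39
L = 4913.8889 / 39
L = 126.0 m

126.0


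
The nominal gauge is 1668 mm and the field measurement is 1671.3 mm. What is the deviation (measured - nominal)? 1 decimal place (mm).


Deviation = measured - nominal
Deviation = 1671.3 - 1668
Deviation = 3.3 mm

3.3


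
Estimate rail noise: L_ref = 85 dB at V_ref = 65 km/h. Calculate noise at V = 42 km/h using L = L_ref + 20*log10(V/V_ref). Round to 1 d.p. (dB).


V/V_ref = 42 / 65 = 0.646154
log10(0.646154) = -0.189664
20 * -0.189664 = -3.7933
L = 85 + -3.7933 = 81.2 dB

81.2


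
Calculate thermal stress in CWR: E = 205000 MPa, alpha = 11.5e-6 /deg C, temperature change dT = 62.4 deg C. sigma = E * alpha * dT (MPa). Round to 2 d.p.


sigma = E * alpha * dT
sigma = 205000 * 11.5e-6 * 62.4
sigma = 2.3575 * 62.4
sigma = 147.11 MPa

147.11


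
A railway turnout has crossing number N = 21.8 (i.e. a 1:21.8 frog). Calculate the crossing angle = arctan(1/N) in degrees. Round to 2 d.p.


1/N = 1/21.8 = 0.045872
angle = arctan(0.045872) = 0.045839 rad
angle = 0.045839 * 180/pi = 2.63 degrees

2.63


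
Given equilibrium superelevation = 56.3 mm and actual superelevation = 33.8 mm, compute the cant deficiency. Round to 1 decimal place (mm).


Cant deficiency = equilibrium cant - actual cant
CD = 56.3 - 33.8
CD = 22.5 mm

22.5


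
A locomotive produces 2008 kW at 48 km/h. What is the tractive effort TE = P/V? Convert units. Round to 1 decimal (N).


Convert: P = 2008 kW = 2008000 W
V = 48 / 3.6 = 13.3333 m/s
TE = 2008000 / 13.3333
TE = 150600.0 N

150600.0


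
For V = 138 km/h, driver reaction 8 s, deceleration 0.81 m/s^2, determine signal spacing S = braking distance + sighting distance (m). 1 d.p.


V = 138 / 3.6 = 38.3333 m/s
Braking distance = 38.3333^2 / (2*0.81) = 907.0645 m
Sighting distance = 38.3333 * 8 = 306.6667 m
S = 907.0645 + 306.6667 = 1213.7 m

1213.7


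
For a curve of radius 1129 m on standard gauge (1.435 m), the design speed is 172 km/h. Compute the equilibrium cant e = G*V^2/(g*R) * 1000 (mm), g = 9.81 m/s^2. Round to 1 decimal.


Convert speed: V = 172 / 3.6 = 47.7778 m/s
Apply formula: e = 1.435 * 47.7778^2 / (9.81 * 1129)
e = 1.435 * 2282.716 / 11075.49
e = 0.295761 m = 295.8 mm

295.8


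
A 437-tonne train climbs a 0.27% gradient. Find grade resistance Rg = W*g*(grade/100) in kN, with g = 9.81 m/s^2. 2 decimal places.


Rg = W * 9.81 * grade / 100
Rg = 437 * 9.81 * 0.27 / 100
Rg = 4286.97 * 0.0027
Rg = 11.57 kN

11.57


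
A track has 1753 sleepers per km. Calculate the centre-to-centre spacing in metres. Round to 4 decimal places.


Spacing = 1000 m / number of sleepers
Spacing = 1000 / 1753
Spacing = 0.5705 m

0.5705


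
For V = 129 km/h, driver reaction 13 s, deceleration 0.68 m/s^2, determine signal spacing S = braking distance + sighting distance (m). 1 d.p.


V = 129 / 3.6 = 35.8333 m/s
Braking distance = 35.8333^2 / (2*0.68) = 944.1381 m
Sighting distance = 35.8333 * 13 = 465.8333 m
S = 944.1381 + 465.8333 = 1410.0 m

1410.0


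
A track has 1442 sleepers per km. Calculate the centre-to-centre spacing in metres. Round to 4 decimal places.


Spacing = 1000 m / number of sleepers
Spacing = 1000 / 1442
Spacing = 0.6935 m

0.6935


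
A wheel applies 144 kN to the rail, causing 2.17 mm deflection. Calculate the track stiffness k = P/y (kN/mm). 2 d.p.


Track stiffness k = P / y
k = 144 / 2.17
k = 66.36 kN/mm

66.36


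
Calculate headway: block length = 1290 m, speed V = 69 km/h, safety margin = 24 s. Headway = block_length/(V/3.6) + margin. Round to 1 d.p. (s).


V = 69 / 3.6 = 19.1667 m/s
Block traversal time = 1290 / 19.1667 = 67.3043 s
Headway = 67.3043 + 24
Headway = 91.3 s

91.3


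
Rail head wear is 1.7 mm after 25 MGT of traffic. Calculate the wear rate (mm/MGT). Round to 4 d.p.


Wear rate = total wear / cumulative tonnage
Rate = 1.7 / 25
Rate = 0.0680 mm/MGT

0.0680


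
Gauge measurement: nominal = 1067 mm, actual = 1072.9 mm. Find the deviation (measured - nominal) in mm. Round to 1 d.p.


Deviation = measured - nominal
Deviation = 1072.9 - 1067
Deviation = 5.9 mm

5.9


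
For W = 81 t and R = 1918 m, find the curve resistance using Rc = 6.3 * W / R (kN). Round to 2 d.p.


Rc = 6.3 * W / R
Rc = 6.3 * 81 / 1918
Rc = 510.3 / 1918
Rc = 0.27 kN

0.27


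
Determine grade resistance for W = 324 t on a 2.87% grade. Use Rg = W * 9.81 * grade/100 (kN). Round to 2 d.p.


Rg = W * 9.81 * grade / 100
Rg = 324 * 9.81 * 2.87 / 100
Rg = 3178.44 * 0.0287
Rg = 91.22 kN

91.22


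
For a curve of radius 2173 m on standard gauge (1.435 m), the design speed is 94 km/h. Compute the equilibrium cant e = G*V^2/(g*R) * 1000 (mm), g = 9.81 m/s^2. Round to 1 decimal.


Convert speed: V = 94 / 3.6 = 26.1111 m/s
Apply formula: e = 1.435 * 26.1111^2 / (9.81 * 2173)
e = 1.435 * 681.7901 / 21317.13
e = 0.045896 m = 45.9 mm

45.9


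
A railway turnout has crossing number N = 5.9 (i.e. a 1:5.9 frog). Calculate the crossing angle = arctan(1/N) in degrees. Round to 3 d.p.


1/N = 1/5.9 = 0.169492
angle = arctan(0.169492) = 0.167896 rad
angle = 0.167896 * 180/pi = 9.620 degrees

9.620


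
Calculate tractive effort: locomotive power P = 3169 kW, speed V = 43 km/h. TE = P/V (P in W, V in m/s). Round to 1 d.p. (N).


Convert: P = 3169 kW = 3169000 W
V = 43 / 3.6 = 11.9444 m/s
TE = 3169000 / 11.9444
TE = 265311.6 N

265311.6


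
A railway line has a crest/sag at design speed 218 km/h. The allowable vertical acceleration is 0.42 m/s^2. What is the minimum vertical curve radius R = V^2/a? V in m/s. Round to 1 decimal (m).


Convert speed: V = 218 / 3.6 = 60.5556 m/s
V^2 = 3666.9753 m^2/s^2
R_v = 3666.9753 / 0.42
R_v = 8730.9 m

8730.9


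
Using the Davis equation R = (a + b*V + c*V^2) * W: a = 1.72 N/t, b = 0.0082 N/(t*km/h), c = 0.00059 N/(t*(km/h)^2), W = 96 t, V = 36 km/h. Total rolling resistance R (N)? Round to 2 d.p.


b*V = 0.0082 * 36 = 0.2952
c*V^2 = 0.00059 * 1296 = 0.76464
R_per_t = 1.72 + 0.2952 + 0.76464 = 2.77984 N/t
R_total = 2.77984 * 96 = 266.86 N

266.86
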